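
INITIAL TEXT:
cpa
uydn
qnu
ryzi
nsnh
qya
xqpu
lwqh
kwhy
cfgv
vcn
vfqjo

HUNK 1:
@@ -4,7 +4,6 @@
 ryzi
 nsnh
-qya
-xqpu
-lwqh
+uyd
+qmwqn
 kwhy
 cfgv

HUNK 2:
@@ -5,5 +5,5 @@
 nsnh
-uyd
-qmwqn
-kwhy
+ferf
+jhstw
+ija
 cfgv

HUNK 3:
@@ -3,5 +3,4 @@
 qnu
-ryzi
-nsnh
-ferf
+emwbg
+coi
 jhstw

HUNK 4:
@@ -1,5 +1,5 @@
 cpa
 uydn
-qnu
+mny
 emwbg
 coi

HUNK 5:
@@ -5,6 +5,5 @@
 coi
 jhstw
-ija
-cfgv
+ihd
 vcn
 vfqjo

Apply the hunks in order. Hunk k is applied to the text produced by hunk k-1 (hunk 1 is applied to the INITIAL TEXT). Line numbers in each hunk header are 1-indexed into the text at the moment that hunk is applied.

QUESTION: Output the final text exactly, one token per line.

Hunk 1: at line 4 remove [qya,xqpu,lwqh] add [uyd,qmwqn] -> 11 lines: cpa uydn qnu ryzi nsnh uyd qmwqn kwhy cfgv vcn vfqjo
Hunk 2: at line 5 remove [uyd,qmwqn,kwhy] add [ferf,jhstw,ija] -> 11 lines: cpa uydn qnu ryzi nsnh ferf jhstw ija cfgv vcn vfqjo
Hunk 3: at line 3 remove [ryzi,nsnh,ferf] add [emwbg,coi] -> 10 lines: cpa uydn qnu emwbg coi jhstw ija cfgv vcn vfqjo
Hunk 4: at line 1 remove [qnu] add [mny] -> 10 lines: cpa uydn mny emwbg coi jhstw ija cfgv vcn vfqjo
Hunk 5: at line 5 remove [ija,cfgv] add [ihd] -> 9 lines: cpa uydn mny emwbg coi jhstw ihd vcn vfqjo

Answer: cpa
uydn
mny
emwbg
coi
jhstw
ihd
vcn
vfqjo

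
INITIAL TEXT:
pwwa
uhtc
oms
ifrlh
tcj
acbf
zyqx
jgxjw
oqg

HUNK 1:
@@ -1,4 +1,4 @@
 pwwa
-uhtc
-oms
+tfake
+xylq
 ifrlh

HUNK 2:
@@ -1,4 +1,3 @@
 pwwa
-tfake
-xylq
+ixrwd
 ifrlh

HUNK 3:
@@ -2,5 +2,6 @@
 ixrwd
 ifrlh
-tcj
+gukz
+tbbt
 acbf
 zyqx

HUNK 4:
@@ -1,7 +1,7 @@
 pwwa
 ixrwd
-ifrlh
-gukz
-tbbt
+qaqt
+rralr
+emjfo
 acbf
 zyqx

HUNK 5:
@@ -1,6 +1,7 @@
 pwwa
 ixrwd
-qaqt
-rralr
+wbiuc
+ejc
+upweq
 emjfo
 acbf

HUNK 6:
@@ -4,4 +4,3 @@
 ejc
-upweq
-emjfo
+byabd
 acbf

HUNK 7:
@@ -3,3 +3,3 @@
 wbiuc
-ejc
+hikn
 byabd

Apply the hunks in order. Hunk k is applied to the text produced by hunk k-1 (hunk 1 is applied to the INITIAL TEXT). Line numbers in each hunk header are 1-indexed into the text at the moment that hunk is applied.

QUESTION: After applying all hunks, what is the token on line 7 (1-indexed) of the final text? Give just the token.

Answer: zyqx

Derivation:
Hunk 1: at line 1 remove [uhtc,oms] add [tfake,xylq] -> 9 lines: pwwa tfake xylq ifrlh tcj acbf zyqx jgxjw oqg
Hunk 2: at line 1 remove [tfake,xylq] add [ixrwd] -> 8 lines: pwwa ixrwd ifrlh tcj acbf zyqx jgxjw oqg
Hunk 3: at line 2 remove [tcj] add [gukz,tbbt] -> 9 lines: pwwa ixrwd ifrlh gukz tbbt acbf zyqx jgxjw oqg
Hunk 4: at line 1 remove [ifrlh,gukz,tbbt] add [qaqt,rralr,emjfo] -> 9 lines: pwwa ixrwd qaqt rralr emjfo acbf zyqx jgxjw oqg
Hunk 5: at line 1 remove [qaqt,rralr] add [wbiuc,ejc,upweq] -> 10 lines: pwwa ixrwd wbiuc ejc upweq emjfo acbf zyqx jgxjw oqg
Hunk 6: at line 4 remove [upweq,emjfo] add [byabd] -> 9 lines: pwwa ixrwd wbiuc ejc byabd acbf zyqx jgxjw oqg
Hunk 7: at line 3 remove [ejc] add [hikn] -> 9 lines: pwwa ixrwd wbiuc hikn byabd acbf zyqx jgxjw oqg
Final line 7: zyqx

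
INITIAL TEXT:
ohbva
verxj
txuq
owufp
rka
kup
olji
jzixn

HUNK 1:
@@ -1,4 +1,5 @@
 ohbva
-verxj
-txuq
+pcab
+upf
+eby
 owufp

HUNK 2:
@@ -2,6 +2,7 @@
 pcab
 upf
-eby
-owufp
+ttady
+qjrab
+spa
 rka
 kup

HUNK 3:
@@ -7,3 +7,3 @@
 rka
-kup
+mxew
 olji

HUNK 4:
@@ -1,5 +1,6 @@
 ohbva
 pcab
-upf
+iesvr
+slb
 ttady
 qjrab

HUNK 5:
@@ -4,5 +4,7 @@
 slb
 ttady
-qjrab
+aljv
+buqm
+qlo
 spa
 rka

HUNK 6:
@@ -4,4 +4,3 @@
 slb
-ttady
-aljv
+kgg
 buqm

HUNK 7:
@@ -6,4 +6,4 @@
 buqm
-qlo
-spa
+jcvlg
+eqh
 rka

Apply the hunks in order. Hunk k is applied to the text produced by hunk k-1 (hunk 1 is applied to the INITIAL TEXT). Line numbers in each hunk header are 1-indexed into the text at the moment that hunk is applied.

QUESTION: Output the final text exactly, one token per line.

Answer: ohbva
pcab
iesvr
slb
kgg
buqm
jcvlg
eqh
rka
mxew
olji
jzixn

Derivation:
Hunk 1: at line 1 remove [verxj,txuq] add [pcab,upf,eby] -> 9 lines: ohbva pcab upf eby owufp rka kup olji jzixn
Hunk 2: at line 2 remove [eby,owufp] add [ttady,qjrab,spa] -> 10 lines: ohbva pcab upf ttady qjrab spa rka kup olji jzixn
Hunk 3: at line 7 remove [kup] add [mxew] -> 10 lines: ohbva pcab upf ttady qjrab spa rka mxew olji jzixn
Hunk 4: at line 1 remove [upf] add [iesvr,slb] -> 11 lines: ohbva pcab iesvr slb ttady qjrab spa rka mxew olji jzixn
Hunk 5: at line 4 remove [qjrab] add [aljv,buqm,qlo] -> 13 lines: ohbva pcab iesvr slb ttady aljv buqm qlo spa rka mxew olji jzixn
Hunk 6: at line 4 remove [ttady,aljv] add [kgg] -> 12 lines: ohbva pcab iesvr slb kgg buqm qlo spa rka mxew olji jzixn
Hunk 7: at line 6 remove [qlo,spa] add [jcvlg,eqh] -> 12 lines: ohbva pcab iesvr slb kgg buqm jcvlg eqh rka mxew olji jzixn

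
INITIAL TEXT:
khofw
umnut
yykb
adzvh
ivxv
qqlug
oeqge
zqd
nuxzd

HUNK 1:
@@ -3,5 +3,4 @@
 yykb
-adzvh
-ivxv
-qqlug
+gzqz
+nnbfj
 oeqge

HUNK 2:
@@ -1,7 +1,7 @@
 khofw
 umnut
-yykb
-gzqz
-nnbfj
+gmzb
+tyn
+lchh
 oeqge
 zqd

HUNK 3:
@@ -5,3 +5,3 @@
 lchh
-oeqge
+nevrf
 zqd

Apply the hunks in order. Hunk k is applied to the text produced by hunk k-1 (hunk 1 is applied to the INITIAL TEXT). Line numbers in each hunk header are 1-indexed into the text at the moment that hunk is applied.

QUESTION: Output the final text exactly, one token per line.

Hunk 1: at line 3 remove [adzvh,ivxv,qqlug] add [gzqz,nnbfj] -> 8 lines: khofw umnut yykb gzqz nnbfj oeqge zqd nuxzd
Hunk 2: at line 1 remove [yykb,gzqz,nnbfj] add [gmzb,tyn,lchh] -> 8 lines: khofw umnut gmzb tyn lchh oeqge zqd nuxzd
Hunk 3: at line 5 remove [oeqge] add [nevrf] -> 8 lines: khofw umnut gmzb tyn lchh nevrf zqd nuxzd

Answer: khofw
umnut
gmzb
tyn
lchh
nevrf
zqd
nuxzd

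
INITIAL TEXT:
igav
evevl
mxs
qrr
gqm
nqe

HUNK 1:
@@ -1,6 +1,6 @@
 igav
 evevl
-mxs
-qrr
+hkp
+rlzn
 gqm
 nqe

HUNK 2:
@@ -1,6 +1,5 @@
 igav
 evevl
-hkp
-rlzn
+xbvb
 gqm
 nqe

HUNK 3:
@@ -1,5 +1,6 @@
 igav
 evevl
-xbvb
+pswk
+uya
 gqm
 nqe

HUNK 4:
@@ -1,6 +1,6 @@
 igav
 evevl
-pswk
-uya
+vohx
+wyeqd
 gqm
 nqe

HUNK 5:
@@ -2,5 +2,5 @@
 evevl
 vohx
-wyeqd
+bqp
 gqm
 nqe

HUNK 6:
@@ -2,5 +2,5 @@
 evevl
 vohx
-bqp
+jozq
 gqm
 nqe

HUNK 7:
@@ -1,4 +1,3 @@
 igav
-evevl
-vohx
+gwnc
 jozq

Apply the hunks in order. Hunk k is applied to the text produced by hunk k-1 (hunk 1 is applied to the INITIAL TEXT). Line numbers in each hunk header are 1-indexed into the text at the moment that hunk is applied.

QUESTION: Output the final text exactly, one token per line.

Answer: igav
gwnc
jozq
gqm
nqe

Derivation:
Hunk 1: at line 1 remove [mxs,qrr] add [hkp,rlzn] -> 6 lines: igav evevl hkp rlzn gqm nqe
Hunk 2: at line 1 remove [hkp,rlzn] add [xbvb] -> 5 lines: igav evevl xbvb gqm nqe
Hunk 3: at line 1 remove [xbvb] add [pswk,uya] -> 6 lines: igav evevl pswk uya gqm nqe
Hunk 4: at line 1 remove [pswk,uya] add [vohx,wyeqd] -> 6 lines: igav evevl vohx wyeqd gqm nqe
Hunk 5: at line 2 remove [wyeqd] add [bqp] -> 6 lines: igav evevl vohx bqp gqm nqe
Hunk 6: at line 2 remove [bqp] add [jozq] -> 6 lines: igav evevl vohx jozq gqm nqe
Hunk 7: at line 1 remove [evevl,vohx] add [gwnc] -> 5 lines: igav gwnc jozq gqm nqe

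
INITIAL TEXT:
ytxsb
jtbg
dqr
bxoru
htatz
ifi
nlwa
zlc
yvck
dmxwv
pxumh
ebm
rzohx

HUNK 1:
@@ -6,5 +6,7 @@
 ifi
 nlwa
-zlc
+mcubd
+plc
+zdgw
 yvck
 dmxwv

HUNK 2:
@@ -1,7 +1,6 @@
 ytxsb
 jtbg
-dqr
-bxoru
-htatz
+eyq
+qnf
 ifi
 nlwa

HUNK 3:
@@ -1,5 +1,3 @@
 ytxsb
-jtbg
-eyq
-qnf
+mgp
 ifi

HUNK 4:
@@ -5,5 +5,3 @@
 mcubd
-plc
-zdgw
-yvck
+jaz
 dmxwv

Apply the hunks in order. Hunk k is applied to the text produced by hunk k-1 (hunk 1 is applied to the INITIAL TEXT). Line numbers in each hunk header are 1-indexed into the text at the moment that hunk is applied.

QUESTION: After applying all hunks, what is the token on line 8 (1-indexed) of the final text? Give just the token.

Hunk 1: at line 6 remove [zlc] add [mcubd,plc,zdgw] -> 15 lines: ytxsb jtbg dqr bxoru htatz ifi nlwa mcubd plc zdgw yvck dmxwv pxumh ebm rzohx
Hunk 2: at line 1 remove [dqr,bxoru,htatz] add [eyq,qnf] -> 14 lines: ytxsb jtbg eyq qnf ifi nlwa mcubd plc zdgw yvck dmxwv pxumh ebm rzohx
Hunk 3: at line 1 remove [jtbg,eyq,qnf] add [mgp] -> 12 lines: ytxsb mgp ifi nlwa mcubd plc zdgw yvck dmxwv pxumh ebm rzohx
Hunk 4: at line 5 remove [plc,zdgw,yvck] add [jaz] -> 10 lines: ytxsb mgp ifi nlwa mcubd jaz dmxwv pxumh ebm rzohx
Final line 8: pxumh

Answer: pxumh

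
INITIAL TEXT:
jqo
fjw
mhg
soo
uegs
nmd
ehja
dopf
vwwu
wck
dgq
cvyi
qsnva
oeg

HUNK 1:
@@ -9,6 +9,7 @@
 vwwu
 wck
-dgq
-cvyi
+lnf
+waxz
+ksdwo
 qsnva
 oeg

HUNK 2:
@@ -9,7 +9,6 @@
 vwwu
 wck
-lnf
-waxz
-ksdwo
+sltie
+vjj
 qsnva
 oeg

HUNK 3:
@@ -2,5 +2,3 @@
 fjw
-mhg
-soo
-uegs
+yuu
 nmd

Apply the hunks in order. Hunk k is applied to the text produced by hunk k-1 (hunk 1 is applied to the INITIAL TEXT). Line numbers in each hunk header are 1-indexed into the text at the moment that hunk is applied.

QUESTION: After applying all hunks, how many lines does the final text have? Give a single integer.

Answer: 12

Derivation:
Hunk 1: at line 9 remove [dgq,cvyi] add [lnf,waxz,ksdwo] -> 15 lines: jqo fjw mhg soo uegs nmd ehja dopf vwwu wck lnf waxz ksdwo qsnva oeg
Hunk 2: at line 9 remove [lnf,waxz,ksdwo] add [sltie,vjj] -> 14 lines: jqo fjw mhg soo uegs nmd ehja dopf vwwu wck sltie vjj qsnva oeg
Hunk 3: at line 2 remove [mhg,soo,uegs] add [yuu] -> 12 lines: jqo fjw yuu nmd ehja dopf vwwu wck sltie vjj qsnva oeg
Final line count: 12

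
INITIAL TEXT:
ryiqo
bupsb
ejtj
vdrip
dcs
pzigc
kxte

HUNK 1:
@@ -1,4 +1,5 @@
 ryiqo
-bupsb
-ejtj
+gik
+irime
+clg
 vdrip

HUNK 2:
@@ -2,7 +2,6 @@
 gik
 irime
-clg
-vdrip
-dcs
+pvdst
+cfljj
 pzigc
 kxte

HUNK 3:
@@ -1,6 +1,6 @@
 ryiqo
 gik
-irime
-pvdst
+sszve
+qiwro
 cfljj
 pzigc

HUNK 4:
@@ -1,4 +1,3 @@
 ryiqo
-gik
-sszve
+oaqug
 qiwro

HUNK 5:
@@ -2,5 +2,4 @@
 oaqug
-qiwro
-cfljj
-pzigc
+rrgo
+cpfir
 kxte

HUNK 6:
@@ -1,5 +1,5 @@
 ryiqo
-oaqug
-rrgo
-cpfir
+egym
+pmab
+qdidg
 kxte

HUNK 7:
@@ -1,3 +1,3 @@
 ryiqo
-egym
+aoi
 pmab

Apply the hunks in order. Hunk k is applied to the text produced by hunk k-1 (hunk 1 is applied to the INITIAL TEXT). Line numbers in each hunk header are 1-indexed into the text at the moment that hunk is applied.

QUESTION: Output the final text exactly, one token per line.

Answer: ryiqo
aoi
pmab
qdidg
kxte

Derivation:
Hunk 1: at line 1 remove [bupsb,ejtj] add [gik,irime,clg] -> 8 lines: ryiqo gik irime clg vdrip dcs pzigc kxte
Hunk 2: at line 2 remove [clg,vdrip,dcs] add [pvdst,cfljj] -> 7 lines: ryiqo gik irime pvdst cfljj pzigc kxte
Hunk 3: at line 1 remove [irime,pvdst] add [sszve,qiwro] -> 7 lines: ryiqo gik sszve qiwro cfljj pzigc kxte
Hunk 4: at line 1 remove [gik,sszve] add [oaqug] -> 6 lines: ryiqo oaqug qiwro cfljj pzigc kxte
Hunk 5: at line 2 remove [qiwro,cfljj,pzigc] add [rrgo,cpfir] -> 5 lines: ryiqo oaqug rrgo cpfir kxte
Hunk 6: at line 1 remove [oaqug,rrgo,cpfir] add [egym,pmab,qdidg] -> 5 lines: ryiqo egym pmab qdidg kxte
Hunk 7: at line 1 remove [egym] add [aoi] -> 5 lines: ryiqo aoi pmab qdidg kxte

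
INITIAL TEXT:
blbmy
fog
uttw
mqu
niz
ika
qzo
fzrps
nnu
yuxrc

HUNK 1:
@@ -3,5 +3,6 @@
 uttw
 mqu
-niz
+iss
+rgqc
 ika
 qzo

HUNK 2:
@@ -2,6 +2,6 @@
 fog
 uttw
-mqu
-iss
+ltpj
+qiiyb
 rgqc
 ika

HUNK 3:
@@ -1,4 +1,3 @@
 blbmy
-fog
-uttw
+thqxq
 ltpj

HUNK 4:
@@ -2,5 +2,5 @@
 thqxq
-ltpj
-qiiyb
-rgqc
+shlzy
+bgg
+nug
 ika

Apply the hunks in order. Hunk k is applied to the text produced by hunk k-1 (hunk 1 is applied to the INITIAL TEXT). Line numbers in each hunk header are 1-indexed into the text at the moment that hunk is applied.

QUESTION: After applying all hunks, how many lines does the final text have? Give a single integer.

Answer: 10

Derivation:
Hunk 1: at line 3 remove [niz] add [iss,rgqc] -> 11 lines: blbmy fog uttw mqu iss rgqc ika qzo fzrps nnu yuxrc
Hunk 2: at line 2 remove [mqu,iss] add [ltpj,qiiyb] -> 11 lines: blbmy fog uttw ltpj qiiyb rgqc ika qzo fzrps nnu yuxrc
Hunk 3: at line 1 remove [fog,uttw] add [thqxq] -> 10 lines: blbmy thqxq ltpj qiiyb rgqc ika qzo fzrps nnu yuxrc
Hunk 4: at line 2 remove [ltpj,qiiyb,rgqc] add [shlzy,bgg,nug] -> 10 lines: blbmy thqxq shlzy bgg nug ika qzo fzrps nnu yuxrc
Final line count: 10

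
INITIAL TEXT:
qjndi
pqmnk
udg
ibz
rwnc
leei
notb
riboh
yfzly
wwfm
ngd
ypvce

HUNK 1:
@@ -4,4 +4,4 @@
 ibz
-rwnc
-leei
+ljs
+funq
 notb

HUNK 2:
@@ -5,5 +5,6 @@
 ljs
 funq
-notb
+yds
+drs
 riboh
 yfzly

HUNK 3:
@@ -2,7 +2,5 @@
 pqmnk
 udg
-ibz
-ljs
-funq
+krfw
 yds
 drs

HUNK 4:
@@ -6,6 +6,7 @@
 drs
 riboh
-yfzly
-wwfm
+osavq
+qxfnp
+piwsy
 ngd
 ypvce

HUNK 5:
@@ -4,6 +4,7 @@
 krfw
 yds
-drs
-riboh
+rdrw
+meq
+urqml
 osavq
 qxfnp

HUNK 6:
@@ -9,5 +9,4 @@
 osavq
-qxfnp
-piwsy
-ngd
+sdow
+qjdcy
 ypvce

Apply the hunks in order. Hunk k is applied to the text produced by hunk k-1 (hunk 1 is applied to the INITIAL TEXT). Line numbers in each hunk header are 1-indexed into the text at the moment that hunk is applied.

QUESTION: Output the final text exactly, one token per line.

Hunk 1: at line 4 remove [rwnc,leei] add [ljs,funq] -> 12 lines: qjndi pqmnk udg ibz ljs funq notb riboh yfzly wwfm ngd ypvce
Hunk 2: at line 5 remove [notb] add [yds,drs] -> 13 lines: qjndi pqmnk udg ibz ljs funq yds drs riboh yfzly wwfm ngd ypvce
Hunk 3: at line 2 remove [ibz,ljs,funq] add [krfw] -> 11 lines: qjndi pqmnk udg krfw yds drs riboh yfzly wwfm ngd ypvce
Hunk 4: at line 6 remove [yfzly,wwfm] add [osavq,qxfnp,piwsy] -> 12 lines: qjndi pqmnk udg krfw yds drs riboh osavq qxfnp piwsy ngd ypvce
Hunk 5: at line 4 remove [drs,riboh] add [rdrw,meq,urqml] -> 13 lines: qjndi pqmnk udg krfw yds rdrw meq urqml osavq qxfnp piwsy ngd ypvce
Hunk 6: at line 9 remove [qxfnp,piwsy,ngd] add [sdow,qjdcy] -> 12 lines: qjndi pqmnk udg krfw yds rdrw meq urqml osavq sdow qjdcy ypvce

Answer: qjndi
pqmnk
udg
krfw
yds
rdrw
meq
urqml
osavq
sdow
qjdcy
ypvce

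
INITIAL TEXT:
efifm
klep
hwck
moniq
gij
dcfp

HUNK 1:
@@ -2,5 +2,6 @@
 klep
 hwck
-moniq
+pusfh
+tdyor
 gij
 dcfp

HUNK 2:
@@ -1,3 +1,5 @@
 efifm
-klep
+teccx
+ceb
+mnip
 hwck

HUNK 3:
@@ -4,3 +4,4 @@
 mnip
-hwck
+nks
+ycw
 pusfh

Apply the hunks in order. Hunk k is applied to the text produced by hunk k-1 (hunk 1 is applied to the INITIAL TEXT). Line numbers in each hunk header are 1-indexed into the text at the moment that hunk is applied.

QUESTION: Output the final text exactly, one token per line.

Answer: efifm
teccx
ceb
mnip
nks
ycw
pusfh
tdyor
gij
dcfp

Derivation:
Hunk 1: at line 2 remove [moniq] add [pusfh,tdyor] -> 7 lines: efifm klep hwck pusfh tdyor gij dcfp
Hunk 2: at line 1 remove [klep] add [teccx,ceb,mnip] -> 9 lines: efifm teccx ceb mnip hwck pusfh tdyor gij dcfp
Hunk 3: at line 4 remove [hwck] add [nks,ycw] -> 10 lines: efifm teccx ceb mnip nks ycw pusfh tdyor gij dcfp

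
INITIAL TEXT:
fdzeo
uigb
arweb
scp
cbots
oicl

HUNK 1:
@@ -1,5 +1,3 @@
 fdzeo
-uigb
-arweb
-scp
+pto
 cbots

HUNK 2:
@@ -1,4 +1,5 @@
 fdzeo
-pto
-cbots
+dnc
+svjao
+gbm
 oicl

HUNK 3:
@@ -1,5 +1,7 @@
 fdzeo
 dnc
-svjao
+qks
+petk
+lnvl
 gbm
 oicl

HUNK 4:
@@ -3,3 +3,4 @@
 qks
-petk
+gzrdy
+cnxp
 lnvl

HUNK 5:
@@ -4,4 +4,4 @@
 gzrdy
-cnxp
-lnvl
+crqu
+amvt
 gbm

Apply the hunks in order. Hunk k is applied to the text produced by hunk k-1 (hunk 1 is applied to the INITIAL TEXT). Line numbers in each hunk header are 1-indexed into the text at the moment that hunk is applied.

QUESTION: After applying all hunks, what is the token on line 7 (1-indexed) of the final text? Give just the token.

Answer: gbm

Derivation:
Hunk 1: at line 1 remove [uigb,arweb,scp] add [pto] -> 4 lines: fdzeo pto cbots oicl
Hunk 2: at line 1 remove [pto,cbots] add [dnc,svjao,gbm] -> 5 lines: fdzeo dnc svjao gbm oicl
Hunk 3: at line 1 remove [svjao] add [qks,petk,lnvl] -> 7 lines: fdzeo dnc qks petk lnvl gbm oicl
Hunk 4: at line 3 remove [petk] add [gzrdy,cnxp] -> 8 lines: fdzeo dnc qks gzrdy cnxp lnvl gbm oicl
Hunk 5: at line 4 remove [cnxp,lnvl] add [crqu,amvt] -> 8 lines: fdzeo dnc qks gzrdy crqu amvt gbm oicl
Final line 7: gbm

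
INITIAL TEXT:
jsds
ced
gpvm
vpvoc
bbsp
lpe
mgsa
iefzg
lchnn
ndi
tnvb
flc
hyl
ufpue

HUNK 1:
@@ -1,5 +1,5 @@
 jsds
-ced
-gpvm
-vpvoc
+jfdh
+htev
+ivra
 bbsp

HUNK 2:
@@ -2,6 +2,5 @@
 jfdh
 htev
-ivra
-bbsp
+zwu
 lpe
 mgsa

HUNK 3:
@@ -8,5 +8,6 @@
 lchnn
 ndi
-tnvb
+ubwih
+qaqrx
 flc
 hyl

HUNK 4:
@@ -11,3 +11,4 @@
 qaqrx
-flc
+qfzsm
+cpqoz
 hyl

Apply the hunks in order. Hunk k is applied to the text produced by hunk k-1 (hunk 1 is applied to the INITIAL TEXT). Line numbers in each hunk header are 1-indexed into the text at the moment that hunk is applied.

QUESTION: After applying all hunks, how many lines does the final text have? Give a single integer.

Answer: 15

Derivation:
Hunk 1: at line 1 remove [ced,gpvm,vpvoc] add [jfdh,htev,ivra] -> 14 lines: jsds jfdh htev ivra bbsp lpe mgsa iefzg lchnn ndi tnvb flc hyl ufpue
Hunk 2: at line 2 remove [ivra,bbsp] add [zwu] -> 13 lines: jsds jfdh htev zwu lpe mgsa iefzg lchnn ndi tnvb flc hyl ufpue
Hunk 3: at line 8 remove [tnvb] add [ubwih,qaqrx] -> 14 lines: jsds jfdh htev zwu lpe mgsa iefzg lchnn ndi ubwih qaqrx flc hyl ufpue
Hunk 4: at line 11 remove [flc] add [qfzsm,cpqoz] -> 15 lines: jsds jfdh htev zwu lpe mgsa iefzg lchnn ndi ubwih qaqrx qfzsm cpqoz hyl ufpue
Final line count: 15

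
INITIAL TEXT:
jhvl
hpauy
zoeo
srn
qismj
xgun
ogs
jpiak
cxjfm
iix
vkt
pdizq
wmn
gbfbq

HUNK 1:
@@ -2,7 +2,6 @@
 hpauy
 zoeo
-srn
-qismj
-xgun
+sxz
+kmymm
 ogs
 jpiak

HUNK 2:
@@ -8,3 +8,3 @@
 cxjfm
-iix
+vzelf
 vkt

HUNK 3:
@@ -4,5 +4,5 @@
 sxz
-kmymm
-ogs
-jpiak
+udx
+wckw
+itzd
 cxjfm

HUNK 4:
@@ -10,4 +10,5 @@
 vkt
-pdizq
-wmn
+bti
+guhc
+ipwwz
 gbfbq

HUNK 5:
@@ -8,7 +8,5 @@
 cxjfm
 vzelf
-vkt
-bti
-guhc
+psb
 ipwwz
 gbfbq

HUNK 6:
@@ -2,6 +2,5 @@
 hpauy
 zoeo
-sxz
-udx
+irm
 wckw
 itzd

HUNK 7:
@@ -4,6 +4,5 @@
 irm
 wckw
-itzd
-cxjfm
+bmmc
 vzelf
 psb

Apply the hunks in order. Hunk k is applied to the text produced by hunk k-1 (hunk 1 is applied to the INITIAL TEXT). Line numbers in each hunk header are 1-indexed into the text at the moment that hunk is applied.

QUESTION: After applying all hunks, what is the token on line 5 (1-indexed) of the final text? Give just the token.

Answer: wckw

Derivation:
Hunk 1: at line 2 remove [srn,qismj,xgun] add [sxz,kmymm] -> 13 lines: jhvl hpauy zoeo sxz kmymm ogs jpiak cxjfm iix vkt pdizq wmn gbfbq
Hunk 2: at line 8 remove [iix] add [vzelf] -> 13 lines: jhvl hpauy zoeo sxz kmymm ogs jpiak cxjfm vzelf vkt pdizq wmn gbfbq
Hunk 3: at line 4 remove [kmymm,ogs,jpiak] add [udx,wckw,itzd] -> 13 lines: jhvl hpauy zoeo sxz udx wckw itzd cxjfm vzelf vkt pdizq wmn gbfbq
Hunk 4: at line 10 remove [pdizq,wmn] add [bti,guhc,ipwwz] -> 14 lines: jhvl hpauy zoeo sxz udx wckw itzd cxjfm vzelf vkt bti guhc ipwwz gbfbq
Hunk 5: at line 8 remove [vkt,bti,guhc] add [psb] -> 12 lines: jhvl hpauy zoeo sxz udx wckw itzd cxjfm vzelf psb ipwwz gbfbq
Hunk 6: at line 2 remove [sxz,udx] add [irm] -> 11 lines: jhvl hpauy zoeo irm wckw itzd cxjfm vzelf psb ipwwz gbfbq
Hunk 7: at line 4 remove [itzd,cxjfm] add [bmmc] -> 10 lines: jhvl hpauy zoeo irm wckw bmmc vzelf psb ipwwz gbfbq
Final line 5: wckw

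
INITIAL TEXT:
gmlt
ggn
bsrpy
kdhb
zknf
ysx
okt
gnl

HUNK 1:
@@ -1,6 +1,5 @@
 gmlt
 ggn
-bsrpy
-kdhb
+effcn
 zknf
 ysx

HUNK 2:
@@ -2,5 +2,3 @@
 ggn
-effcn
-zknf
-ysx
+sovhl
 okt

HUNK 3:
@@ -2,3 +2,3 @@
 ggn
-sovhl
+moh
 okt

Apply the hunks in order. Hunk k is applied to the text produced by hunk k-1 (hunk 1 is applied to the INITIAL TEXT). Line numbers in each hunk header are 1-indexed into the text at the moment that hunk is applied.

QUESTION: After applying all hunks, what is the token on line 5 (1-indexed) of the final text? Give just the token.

Answer: gnl

Derivation:
Hunk 1: at line 1 remove [bsrpy,kdhb] add [effcn] -> 7 lines: gmlt ggn effcn zknf ysx okt gnl
Hunk 2: at line 2 remove [effcn,zknf,ysx] add [sovhl] -> 5 lines: gmlt ggn sovhl okt gnl
Hunk 3: at line 2 remove [sovhl] add [moh] -> 5 lines: gmlt ggn moh okt gnl
Final line 5: gnl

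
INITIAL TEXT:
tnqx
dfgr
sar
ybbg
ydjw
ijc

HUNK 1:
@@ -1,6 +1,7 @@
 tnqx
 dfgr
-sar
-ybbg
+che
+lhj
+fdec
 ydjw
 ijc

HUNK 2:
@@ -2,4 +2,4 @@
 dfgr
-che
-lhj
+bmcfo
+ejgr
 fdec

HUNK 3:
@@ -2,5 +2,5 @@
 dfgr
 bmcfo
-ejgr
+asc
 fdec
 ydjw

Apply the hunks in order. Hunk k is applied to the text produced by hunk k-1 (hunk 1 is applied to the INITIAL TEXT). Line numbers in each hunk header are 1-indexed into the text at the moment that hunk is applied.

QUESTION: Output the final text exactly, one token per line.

Hunk 1: at line 1 remove [sar,ybbg] add [che,lhj,fdec] -> 7 lines: tnqx dfgr che lhj fdec ydjw ijc
Hunk 2: at line 2 remove [che,lhj] add [bmcfo,ejgr] -> 7 lines: tnqx dfgr bmcfo ejgr fdec ydjw ijc
Hunk 3: at line 2 remove [ejgr] add [asc] -> 7 lines: tnqx dfgr bmcfo asc fdec ydjw ijc

Answer: tnqx
dfgr
bmcfo
asc
fdec
ydjw
ijc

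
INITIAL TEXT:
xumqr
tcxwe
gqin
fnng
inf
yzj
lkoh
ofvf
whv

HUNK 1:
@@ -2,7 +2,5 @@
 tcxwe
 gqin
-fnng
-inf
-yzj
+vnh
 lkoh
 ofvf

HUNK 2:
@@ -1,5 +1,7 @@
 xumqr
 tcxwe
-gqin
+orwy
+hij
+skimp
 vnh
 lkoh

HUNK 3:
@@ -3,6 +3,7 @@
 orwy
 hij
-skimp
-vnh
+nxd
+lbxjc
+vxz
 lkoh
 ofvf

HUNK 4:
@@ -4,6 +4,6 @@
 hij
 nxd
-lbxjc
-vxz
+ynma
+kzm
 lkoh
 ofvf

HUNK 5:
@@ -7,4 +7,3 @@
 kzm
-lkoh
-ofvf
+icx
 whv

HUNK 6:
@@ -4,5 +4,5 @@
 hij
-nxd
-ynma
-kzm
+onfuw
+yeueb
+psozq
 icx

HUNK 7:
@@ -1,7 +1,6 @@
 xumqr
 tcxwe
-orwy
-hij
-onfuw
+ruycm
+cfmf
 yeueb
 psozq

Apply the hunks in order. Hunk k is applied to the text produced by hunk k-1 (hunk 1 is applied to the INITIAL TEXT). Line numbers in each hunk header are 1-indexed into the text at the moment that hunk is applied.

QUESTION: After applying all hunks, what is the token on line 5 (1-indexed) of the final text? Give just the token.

Answer: yeueb

Derivation:
Hunk 1: at line 2 remove [fnng,inf,yzj] add [vnh] -> 7 lines: xumqr tcxwe gqin vnh lkoh ofvf whv
Hunk 2: at line 1 remove [gqin] add [orwy,hij,skimp] -> 9 lines: xumqr tcxwe orwy hij skimp vnh lkoh ofvf whv
Hunk 3: at line 3 remove [skimp,vnh] add [nxd,lbxjc,vxz] -> 10 lines: xumqr tcxwe orwy hij nxd lbxjc vxz lkoh ofvf whv
Hunk 4: at line 4 remove [lbxjc,vxz] add [ynma,kzm] -> 10 lines: xumqr tcxwe orwy hij nxd ynma kzm lkoh ofvf whv
Hunk 5: at line 7 remove [lkoh,ofvf] add [icx] -> 9 lines: xumqr tcxwe orwy hij nxd ynma kzm icx whv
Hunk 6: at line 4 remove [nxd,ynma,kzm] add [onfuw,yeueb,psozq] -> 9 lines: xumqr tcxwe orwy hij onfuw yeueb psozq icx whv
Hunk 7: at line 1 remove [orwy,hij,onfuw] add [ruycm,cfmf] -> 8 lines: xumqr tcxwe ruycm cfmf yeueb psozq icx whv
Final line 5: yeueb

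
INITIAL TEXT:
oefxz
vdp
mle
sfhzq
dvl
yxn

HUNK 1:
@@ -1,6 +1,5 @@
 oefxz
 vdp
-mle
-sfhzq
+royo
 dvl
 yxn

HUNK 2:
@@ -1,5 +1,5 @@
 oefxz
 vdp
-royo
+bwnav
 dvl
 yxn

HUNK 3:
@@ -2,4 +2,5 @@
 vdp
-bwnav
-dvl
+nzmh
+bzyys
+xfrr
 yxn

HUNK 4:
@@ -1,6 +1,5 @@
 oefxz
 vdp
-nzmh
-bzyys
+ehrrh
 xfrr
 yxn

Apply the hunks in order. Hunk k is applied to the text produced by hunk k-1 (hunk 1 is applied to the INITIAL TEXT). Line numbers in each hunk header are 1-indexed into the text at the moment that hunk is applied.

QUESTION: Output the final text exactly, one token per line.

Hunk 1: at line 1 remove [mle,sfhzq] add [royo] -> 5 lines: oefxz vdp royo dvl yxn
Hunk 2: at line 1 remove [royo] add [bwnav] -> 5 lines: oefxz vdp bwnav dvl yxn
Hunk 3: at line 2 remove [bwnav,dvl] add [nzmh,bzyys,xfrr] -> 6 lines: oefxz vdp nzmh bzyys xfrr yxn
Hunk 4: at line 1 remove [nzmh,bzyys] add [ehrrh] -> 5 lines: oefxz vdp ehrrh xfrr yxn

Answer: oefxz
vdp
ehrrh
xfrr
yxn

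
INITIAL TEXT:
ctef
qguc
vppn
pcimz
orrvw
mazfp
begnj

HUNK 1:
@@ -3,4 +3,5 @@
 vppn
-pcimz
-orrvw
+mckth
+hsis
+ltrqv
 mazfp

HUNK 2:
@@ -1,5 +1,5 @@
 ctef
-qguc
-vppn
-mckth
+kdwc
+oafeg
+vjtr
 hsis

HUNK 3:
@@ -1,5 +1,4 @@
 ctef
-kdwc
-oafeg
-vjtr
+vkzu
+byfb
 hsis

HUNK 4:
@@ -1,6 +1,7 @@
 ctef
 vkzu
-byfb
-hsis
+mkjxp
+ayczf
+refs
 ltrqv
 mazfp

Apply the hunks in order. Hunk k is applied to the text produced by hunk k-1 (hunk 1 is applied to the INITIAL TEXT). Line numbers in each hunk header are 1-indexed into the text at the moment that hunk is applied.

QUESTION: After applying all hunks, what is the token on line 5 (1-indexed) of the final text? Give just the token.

Hunk 1: at line 3 remove [pcimz,orrvw] add [mckth,hsis,ltrqv] -> 8 lines: ctef qguc vppn mckth hsis ltrqv mazfp begnj
Hunk 2: at line 1 remove [qguc,vppn,mckth] add [kdwc,oafeg,vjtr] -> 8 lines: ctef kdwc oafeg vjtr hsis ltrqv mazfp begnj
Hunk 3: at line 1 remove [kdwc,oafeg,vjtr] add [vkzu,byfb] -> 7 lines: ctef vkzu byfb hsis ltrqv mazfp begnj
Hunk 4: at line 1 remove [byfb,hsis] add [mkjxp,ayczf,refs] -> 8 lines: ctef vkzu mkjxp ayczf refs ltrqv mazfp begnj
Final line 5: refs

Answer: refs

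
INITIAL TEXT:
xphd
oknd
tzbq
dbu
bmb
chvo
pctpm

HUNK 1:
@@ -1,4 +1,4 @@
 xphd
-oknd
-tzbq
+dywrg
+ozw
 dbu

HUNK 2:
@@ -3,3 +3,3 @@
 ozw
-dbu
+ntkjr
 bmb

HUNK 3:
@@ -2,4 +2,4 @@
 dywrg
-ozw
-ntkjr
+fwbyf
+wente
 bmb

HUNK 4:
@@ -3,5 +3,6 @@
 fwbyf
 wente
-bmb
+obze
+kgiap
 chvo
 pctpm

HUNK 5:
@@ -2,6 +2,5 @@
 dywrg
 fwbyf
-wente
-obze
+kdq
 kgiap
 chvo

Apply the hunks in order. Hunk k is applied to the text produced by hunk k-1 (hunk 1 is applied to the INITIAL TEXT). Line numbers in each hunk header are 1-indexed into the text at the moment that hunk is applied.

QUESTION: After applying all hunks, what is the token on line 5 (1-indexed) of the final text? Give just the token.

Hunk 1: at line 1 remove [oknd,tzbq] add [dywrg,ozw] -> 7 lines: xphd dywrg ozw dbu bmb chvo pctpm
Hunk 2: at line 3 remove [dbu] add [ntkjr] -> 7 lines: xphd dywrg ozw ntkjr bmb chvo pctpm
Hunk 3: at line 2 remove [ozw,ntkjr] add [fwbyf,wente] -> 7 lines: xphd dywrg fwbyf wente bmb chvo pctpm
Hunk 4: at line 3 remove [bmb] add [obze,kgiap] -> 8 lines: xphd dywrg fwbyf wente obze kgiap chvo pctpm
Hunk 5: at line 2 remove [wente,obze] add [kdq] -> 7 lines: xphd dywrg fwbyf kdq kgiap chvo pctpm
Final line 5: kgiap

Answer: kgiap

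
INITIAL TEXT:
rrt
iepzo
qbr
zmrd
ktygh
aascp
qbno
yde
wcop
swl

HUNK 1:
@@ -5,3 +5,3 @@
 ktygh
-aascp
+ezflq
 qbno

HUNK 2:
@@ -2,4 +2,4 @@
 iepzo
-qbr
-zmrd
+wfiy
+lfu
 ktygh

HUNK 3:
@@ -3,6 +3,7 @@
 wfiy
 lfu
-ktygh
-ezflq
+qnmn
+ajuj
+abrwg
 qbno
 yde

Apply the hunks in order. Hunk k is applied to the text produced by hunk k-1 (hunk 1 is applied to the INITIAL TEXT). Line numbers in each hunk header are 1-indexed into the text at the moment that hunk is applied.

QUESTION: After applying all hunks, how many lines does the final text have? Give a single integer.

Answer: 11

Derivation:
Hunk 1: at line 5 remove [aascp] add [ezflq] -> 10 lines: rrt iepzo qbr zmrd ktygh ezflq qbno yde wcop swl
Hunk 2: at line 2 remove [qbr,zmrd] add [wfiy,lfu] -> 10 lines: rrt iepzo wfiy lfu ktygh ezflq qbno yde wcop swl
Hunk 3: at line 3 remove [ktygh,ezflq] add [qnmn,ajuj,abrwg] -> 11 lines: rrt iepzo wfiy lfu qnmn ajuj abrwg qbno yde wcop swl
Final line count: 11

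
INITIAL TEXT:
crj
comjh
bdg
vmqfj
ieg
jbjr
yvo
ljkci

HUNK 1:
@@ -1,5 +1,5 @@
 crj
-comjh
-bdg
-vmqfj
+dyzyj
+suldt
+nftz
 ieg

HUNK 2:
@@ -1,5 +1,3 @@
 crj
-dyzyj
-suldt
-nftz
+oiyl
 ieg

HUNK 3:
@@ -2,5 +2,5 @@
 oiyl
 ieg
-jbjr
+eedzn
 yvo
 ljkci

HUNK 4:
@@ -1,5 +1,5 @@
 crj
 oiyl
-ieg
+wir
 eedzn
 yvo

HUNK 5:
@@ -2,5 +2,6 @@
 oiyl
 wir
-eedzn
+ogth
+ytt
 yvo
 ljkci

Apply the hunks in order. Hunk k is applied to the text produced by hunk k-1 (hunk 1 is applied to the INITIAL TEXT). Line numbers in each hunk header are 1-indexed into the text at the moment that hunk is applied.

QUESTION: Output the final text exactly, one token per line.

Answer: crj
oiyl
wir
ogth
ytt
yvo
ljkci

Derivation:
Hunk 1: at line 1 remove [comjh,bdg,vmqfj] add [dyzyj,suldt,nftz] -> 8 lines: crj dyzyj suldt nftz ieg jbjr yvo ljkci
Hunk 2: at line 1 remove [dyzyj,suldt,nftz] add [oiyl] -> 6 lines: crj oiyl ieg jbjr yvo ljkci
Hunk 3: at line 2 remove [jbjr] add [eedzn] -> 6 lines: crj oiyl ieg eedzn yvo ljkci
Hunk 4: at line 1 remove [ieg] add [wir] -> 6 lines: crj oiyl wir eedzn yvo ljkci
Hunk 5: at line 2 remove [eedzn] add [ogth,ytt] -> 7 lines: crj oiyl wir ogth ytt yvo ljkci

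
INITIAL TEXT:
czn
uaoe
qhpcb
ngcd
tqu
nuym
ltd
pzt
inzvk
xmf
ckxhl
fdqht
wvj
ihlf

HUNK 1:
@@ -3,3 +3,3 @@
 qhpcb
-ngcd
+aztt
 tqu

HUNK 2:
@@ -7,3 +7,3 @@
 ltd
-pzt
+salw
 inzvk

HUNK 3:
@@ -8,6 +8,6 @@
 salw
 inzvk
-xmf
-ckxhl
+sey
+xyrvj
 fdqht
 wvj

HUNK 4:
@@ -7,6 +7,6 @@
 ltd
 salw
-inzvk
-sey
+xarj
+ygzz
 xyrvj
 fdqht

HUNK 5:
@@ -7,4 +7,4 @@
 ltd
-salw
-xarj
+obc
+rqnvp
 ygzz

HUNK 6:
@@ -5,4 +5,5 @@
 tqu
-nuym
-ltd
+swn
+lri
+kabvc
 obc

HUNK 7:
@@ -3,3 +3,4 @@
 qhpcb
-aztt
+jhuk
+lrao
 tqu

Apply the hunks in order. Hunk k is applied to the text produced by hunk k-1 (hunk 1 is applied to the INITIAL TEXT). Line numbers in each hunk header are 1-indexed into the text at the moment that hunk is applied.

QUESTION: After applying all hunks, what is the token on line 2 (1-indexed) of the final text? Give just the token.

Hunk 1: at line 3 remove [ngcd] add [aztt] -> 14 lines: czn uaoe qhpcb aztt tqu nuym ltd pzt inzvk xmf ckxhl fdqht wvj ihlf
Hunk 2: at line 7 remove [pzt] add [salw] -> 14 lines: czn uaoe qhpcb aztt tqu nuym ltd salw inzvk xmf ckxhl fdqht wvj ihlf
Hunk 3: at line 8 remove [xmf,ckxhl] add [sey,xyrvj] -> 14 lines: czn uaoe qhpcb aztt tqu nuym ltd salw inzvk sey xyrvj fdqht wvj ihlf
Hunk 4: at line 7 remove [inzvk,sey] add [xarj,ygzz] -> 14 lines: czn uaoe qhpcb aztt tqu nuym ltd salw xarj ygzz xyrvj fdqht wvj ihlf
Hunk 5: at line 7 remove [salw,xarj] add [obc,rqnvp] -> 14 lines: czn uaoe qhpcb aztt tqu nuym ltd obc rqnvp ygzz xyrvj fdqht wvj ihlf
Hunk 6: at line 5 remove [nuym,ltd] add [swn,lri,kabvc] -> 15 lines: czn uaoe qhpcb aztt tqu swn lri kabvc obc rqnvp ygzz xyrvj fdqht wvj ihlf
Hunk 7: at line 3 remove [aztt] add [jhuk,lrao] -> 16 lines: czn uaoe qhpcb jhuk lrao tqu swn lri kabvc obc rqnvp ygzz xyrvj fdqht wvj ihlf
Final line 2: uaoe

Answer: uaoe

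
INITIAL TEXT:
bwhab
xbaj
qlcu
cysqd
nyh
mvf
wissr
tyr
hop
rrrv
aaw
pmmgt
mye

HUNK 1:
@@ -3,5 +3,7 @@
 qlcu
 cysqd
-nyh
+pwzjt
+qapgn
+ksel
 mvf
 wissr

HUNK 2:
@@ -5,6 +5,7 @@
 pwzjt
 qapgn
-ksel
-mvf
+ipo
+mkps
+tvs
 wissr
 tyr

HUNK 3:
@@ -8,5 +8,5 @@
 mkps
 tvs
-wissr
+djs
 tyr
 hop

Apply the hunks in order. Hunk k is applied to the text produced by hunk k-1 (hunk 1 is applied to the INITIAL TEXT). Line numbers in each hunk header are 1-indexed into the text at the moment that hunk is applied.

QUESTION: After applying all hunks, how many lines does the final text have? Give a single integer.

Answer: 16

Derivation:
Hunk 1: at line 3 remove [nyh] add [pwzjt,qapgn,ksel] -> 15 lines: bwhab xbaj qlcu cysqd pwzjt qapgn ksel mvf wissr tyr hop rrrv aaw pmmgt mye
Hunk 2: at line 5 remove [ksel,mvf] add [ipo,mkps,tvs] -> 16 lines: bwhab xbaj qlcu cysqd pwzjt qapgn ipo mkps tvs wissr tyr hop rrrv aaw pmmgt mye
Hunk 3: at line 8 remove [wissr] add [djs] -> 16 lines: bwhab xbaj qlcu cysqd pwzjt qapgn ipo mkps tvs djs tyr hop rrrv aaw pmmgt mye
Final line count: 16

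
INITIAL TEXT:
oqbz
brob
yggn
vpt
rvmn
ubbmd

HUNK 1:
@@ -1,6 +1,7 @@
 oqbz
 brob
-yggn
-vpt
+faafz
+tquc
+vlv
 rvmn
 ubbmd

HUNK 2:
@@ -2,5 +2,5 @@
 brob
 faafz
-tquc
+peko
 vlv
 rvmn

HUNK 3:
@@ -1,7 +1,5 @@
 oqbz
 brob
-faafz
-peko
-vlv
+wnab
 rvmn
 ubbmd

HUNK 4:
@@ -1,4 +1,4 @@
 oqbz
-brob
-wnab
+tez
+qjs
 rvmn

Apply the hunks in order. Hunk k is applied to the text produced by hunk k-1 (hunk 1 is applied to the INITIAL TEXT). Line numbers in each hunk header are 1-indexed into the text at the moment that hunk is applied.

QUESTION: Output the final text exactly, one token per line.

Hunk 1: at line 1 remove [yggn,vpt] add [faafz,tquc,vlv] -> 7 lines: oqbz brob faafz tquc vlv rvmn ubbmd
Hunk 2: at line 2 remove [tquc] add [peko] -> 7 lines: oqbz brob faafz peko vlv rvmn ubbmd
Hunk 3: at line 1 remove [faafz,peko,vlv] add [wnab] -> 5 lines: oqbz brob wnab rvmn ubbmd
Hunk 4: at line 1 remove [brob,wnab] add [tez,qjs] -> 5 lines: oqbz tez qjs rvmn ubbmd

Answer: oqbz
tez
qjs
rvmn
ubbmd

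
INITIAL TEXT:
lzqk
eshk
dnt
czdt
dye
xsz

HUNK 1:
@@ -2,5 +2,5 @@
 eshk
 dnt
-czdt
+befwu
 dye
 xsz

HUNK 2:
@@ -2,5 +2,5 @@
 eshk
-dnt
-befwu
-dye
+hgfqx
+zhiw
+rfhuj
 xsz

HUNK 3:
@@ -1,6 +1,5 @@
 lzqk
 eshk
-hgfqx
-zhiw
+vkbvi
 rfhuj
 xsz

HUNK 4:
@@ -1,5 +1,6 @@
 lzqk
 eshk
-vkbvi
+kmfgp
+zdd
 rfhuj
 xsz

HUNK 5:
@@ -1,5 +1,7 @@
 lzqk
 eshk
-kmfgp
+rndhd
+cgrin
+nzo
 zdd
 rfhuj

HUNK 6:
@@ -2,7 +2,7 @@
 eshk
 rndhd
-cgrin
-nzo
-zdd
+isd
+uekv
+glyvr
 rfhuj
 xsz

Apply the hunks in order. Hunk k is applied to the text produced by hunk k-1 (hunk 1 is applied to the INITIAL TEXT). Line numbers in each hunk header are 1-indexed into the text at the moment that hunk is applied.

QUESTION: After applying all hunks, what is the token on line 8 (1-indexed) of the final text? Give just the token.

Answer: xsz

Derivation:
Hunk 1: at line 2 remove [czdt] add [befwu] -> 6 lines: lzqk eshk dnt befwu dye xsz
Hunk 2: at line 2 remove [dnt,befwu,dye] add [hgfqx,zhiw,rfhuj] -> 6 lines: lzqk eshk hgfqx zhiw rfhuj xsz
Hunk 3: at line 1 remove [hgfqx,zhiw] add [vkbvi] -> 5 lines: lzqk eshk vkbvi rfhuj xsz
Hunk 4: at line 1 remove [vkbvi] add [kmfgp,zdd] -> 6 lines: lzqk eshk kmfgp zdd rfhuj xsz
Hunk 5: at line 1 remove [kmfgp] add [rndhd,cgrin,nzo] -> 8 lines: lzqk eshk rndhd cgrin nzo zdd rfhuj xsz
Hunk 6: at line 2 remove [cgrin,nzo,zdd] add [isd,uekv,glyvr] -> 8 lines: lzqk eshk rndhd isd uekv glyvr rfhuj xsz
Final line 8: xsz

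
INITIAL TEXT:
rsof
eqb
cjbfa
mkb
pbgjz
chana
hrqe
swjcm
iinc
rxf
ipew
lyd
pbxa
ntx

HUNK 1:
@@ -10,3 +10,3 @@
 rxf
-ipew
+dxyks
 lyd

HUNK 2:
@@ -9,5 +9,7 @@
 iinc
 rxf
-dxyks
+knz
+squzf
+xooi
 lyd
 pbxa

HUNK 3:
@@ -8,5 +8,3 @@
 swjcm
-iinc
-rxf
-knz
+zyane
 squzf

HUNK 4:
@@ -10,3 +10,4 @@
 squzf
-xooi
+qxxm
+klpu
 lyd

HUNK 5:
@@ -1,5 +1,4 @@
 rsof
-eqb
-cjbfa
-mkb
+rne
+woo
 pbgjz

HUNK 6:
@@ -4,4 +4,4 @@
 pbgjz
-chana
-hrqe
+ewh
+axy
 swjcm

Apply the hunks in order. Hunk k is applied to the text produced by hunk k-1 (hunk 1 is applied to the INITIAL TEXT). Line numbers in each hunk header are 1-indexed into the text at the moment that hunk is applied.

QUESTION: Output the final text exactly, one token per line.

Answer: rsof
rne
woo
pbgjz
ewh
axy
swjcm
zyane
squzf
qxxm
klpu
lyd
pbxa
ntx

Derivation:
Hunk 1: at line 10 remove [ipew] add [dxyks] -> 14 lines: rsof eqb cjbfa mkb pbgjz chana hrqe swjcm iinc rxf dxyks lyd pbxa ntx
Hunk 2: at line 9 remove [dxyks] add [knz,squzf,xooi] -> 16 lines: rsof eqb cjbfa mkb pbgjz chana hrqe swjcm iinc rxf knz squzf xooi lyd pbxa ntx
Hunk 3: at line 8 remove [iinc,rxf,knz] add [zyane] -> 14 lines: rsof eqb cjbfa mkb pbgjz chana hrqe swjcm zyane squzf xooi lyd pbxa ntx
Hunk 4: at line 10 remove [xooi] add [qxxm,klpu] -> 15 lines: rsof eqb cjbfa mkb pbgjz chana hrqe swjcm zyane squzf qxxm klpu lyd pbxa ntx
Hunk 5: at line 1 remove [eqb,cjbfa,mkb] add [rne,woo] -> 14 lines: rsof rne woo pbgjz chana hrqe swjcm zyane squzf qxxm klpu lyd pbxa ntx
Hunk 6: at line 4 remove [chana,hrqe] add [ewh,axy] -> 14 lines: rsof rne woo pbgjz ewh axy swjcm zyane squzf qxxm klpu lyd pbxa ntx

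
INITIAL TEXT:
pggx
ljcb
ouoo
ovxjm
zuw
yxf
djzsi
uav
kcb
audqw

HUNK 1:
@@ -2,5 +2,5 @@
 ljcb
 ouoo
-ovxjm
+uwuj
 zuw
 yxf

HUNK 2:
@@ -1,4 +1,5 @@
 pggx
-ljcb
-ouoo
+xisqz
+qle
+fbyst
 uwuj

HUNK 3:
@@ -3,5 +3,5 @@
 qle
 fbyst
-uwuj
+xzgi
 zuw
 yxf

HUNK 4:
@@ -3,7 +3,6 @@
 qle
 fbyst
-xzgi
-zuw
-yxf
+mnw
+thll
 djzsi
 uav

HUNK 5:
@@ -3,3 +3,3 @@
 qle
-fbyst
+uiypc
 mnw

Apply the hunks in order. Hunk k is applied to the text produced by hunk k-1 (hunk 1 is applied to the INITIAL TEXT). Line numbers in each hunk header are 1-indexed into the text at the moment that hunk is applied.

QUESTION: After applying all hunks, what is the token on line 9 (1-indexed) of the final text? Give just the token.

Answer: kcb

Derivation:
Hunk 1: at line 2 remove [ovxjm] add [uwuj] -> 10 lines: pggx ljcb ouoo uwuj zuw yxf djzsi uav kcb audqw
Hunk 2: at line 1 remove [ljcb,ouoo] add [xisqz,qle,fbyst] -> 11 lines: pggx xisqz qle fbyst uwuj zuw yxf djzsi uav kcb audqw
Hunk 3: at line 3 remove [uwuj] add [xzgi] -> 11 lines: pggx xisqz qle fbyst xzgi zuw yxf djzsi uav kcb audqw
Hunk 4: at line 3 remove [xzgi,zuw,yxf] add [mnw,thll] -> 10 lines: pggx xisqz qle fbyst mnw thll djzsi uav kcb audqw
Hunk 5: at line 3 remove [fbyst] add [uiypc] -> 10 lines: pggx xisqz qle uiypc mnw thll djzsi uav kcb audqw
Final line 9: kcb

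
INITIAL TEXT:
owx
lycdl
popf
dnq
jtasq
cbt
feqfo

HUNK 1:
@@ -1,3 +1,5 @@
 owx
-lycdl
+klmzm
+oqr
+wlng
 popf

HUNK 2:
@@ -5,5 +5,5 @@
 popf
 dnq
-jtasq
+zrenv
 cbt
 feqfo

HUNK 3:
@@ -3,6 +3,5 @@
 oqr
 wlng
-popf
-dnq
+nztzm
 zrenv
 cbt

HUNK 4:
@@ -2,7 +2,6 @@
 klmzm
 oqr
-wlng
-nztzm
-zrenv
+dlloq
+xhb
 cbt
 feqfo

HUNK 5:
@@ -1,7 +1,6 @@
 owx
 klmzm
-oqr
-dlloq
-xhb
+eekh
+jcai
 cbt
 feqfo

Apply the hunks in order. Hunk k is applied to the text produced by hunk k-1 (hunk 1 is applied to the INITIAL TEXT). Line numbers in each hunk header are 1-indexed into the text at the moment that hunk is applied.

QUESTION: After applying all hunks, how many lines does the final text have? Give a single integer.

Answer: 6

Derivation:
Hunk 1: at line 1 remove [lycdl] add [klmzm,oqr,wlng] -> 9 lines: owx klmzm oqr wlng popf dnq jtasq cbt feqfo
Hunk 2: at line 5 remove [jtasq] add [zrenv] -> 9 lines: owx klmzm oqr wlng popf dnq zrenv cbt feqfo
Hunk 3: at line 3 remove [popf,dnq] add [nztzm] -> 8 lines: owx klmzm oqr wlng nztzm zrenv cbt feqfo
Hunk 4: at line 2 remove [wlng,nztzm,zrenv] add [dlloq,xhb] -> 7 lines: owx klmzm oqr dlloq xhb cbt feqfo
Hunk 5: at line 1 remove [oqr,dlloq,xhb] add [eekh,jcai] -> 6 lines: owx klmzm eekh jcai cbt feqfo
Final line count: 6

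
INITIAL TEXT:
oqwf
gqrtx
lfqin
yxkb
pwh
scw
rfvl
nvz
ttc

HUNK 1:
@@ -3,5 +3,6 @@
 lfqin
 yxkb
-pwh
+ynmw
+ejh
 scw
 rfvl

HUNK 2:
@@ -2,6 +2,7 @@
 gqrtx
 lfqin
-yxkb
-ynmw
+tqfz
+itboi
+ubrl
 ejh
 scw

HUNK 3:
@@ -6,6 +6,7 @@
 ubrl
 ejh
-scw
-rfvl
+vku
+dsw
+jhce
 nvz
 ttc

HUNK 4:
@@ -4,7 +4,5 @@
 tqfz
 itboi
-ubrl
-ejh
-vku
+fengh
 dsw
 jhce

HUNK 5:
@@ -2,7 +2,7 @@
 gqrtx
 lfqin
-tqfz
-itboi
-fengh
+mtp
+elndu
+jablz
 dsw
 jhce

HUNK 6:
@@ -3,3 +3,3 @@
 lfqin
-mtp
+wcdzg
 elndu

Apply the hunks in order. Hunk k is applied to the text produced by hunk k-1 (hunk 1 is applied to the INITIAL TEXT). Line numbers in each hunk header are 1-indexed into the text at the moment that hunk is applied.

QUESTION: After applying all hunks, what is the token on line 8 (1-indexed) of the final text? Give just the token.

Answer: jhce

Derivation:
Hunk 1: at line 3 remove [pwh] add [ynmw,ejh] -> 10 lines: oqwf gqrtx lfqin yxkb ynmw ejh scw rfvl nvz ttc
Hunk 2: at line 2 remove [yxkb,ynmw] add [tqfz,itboi,ubrl] -> 11 lines: oqwf gqrtx lfqin tqfz itboi ubrl ejh scw rfvl nvz ttc
Hunk 3: at line 6 remove [scw,rfvl] add [vku,dsw,jhce] -> 12 lines: oqwf gqrtx lfqin tqfz itboi ubrl ejh vku dsw jhce nvz ttc
Hunk 4: at line 4 remove [ubrl,ejh,vku] add [fengh] -> 10 lines: oqwf gqrtx lfqin tqfz itboi fengh dsw jhce nvz ttc
Hunk 5: at line 2 remove [tqfz,itboi,fengh] add [mtp,elndu,jablz] -> 10 lines: oqwf gqrtx lfqin mtp elndu jablz dsw jhce nvz ttc
Hunk 6: at line 3 remove [mtp] add [wcdzg] -> 10 lines: oqwf gqrtx lfqin wcdzg elndu jablz dsw jhce nvz ttc
Final line 8: jhce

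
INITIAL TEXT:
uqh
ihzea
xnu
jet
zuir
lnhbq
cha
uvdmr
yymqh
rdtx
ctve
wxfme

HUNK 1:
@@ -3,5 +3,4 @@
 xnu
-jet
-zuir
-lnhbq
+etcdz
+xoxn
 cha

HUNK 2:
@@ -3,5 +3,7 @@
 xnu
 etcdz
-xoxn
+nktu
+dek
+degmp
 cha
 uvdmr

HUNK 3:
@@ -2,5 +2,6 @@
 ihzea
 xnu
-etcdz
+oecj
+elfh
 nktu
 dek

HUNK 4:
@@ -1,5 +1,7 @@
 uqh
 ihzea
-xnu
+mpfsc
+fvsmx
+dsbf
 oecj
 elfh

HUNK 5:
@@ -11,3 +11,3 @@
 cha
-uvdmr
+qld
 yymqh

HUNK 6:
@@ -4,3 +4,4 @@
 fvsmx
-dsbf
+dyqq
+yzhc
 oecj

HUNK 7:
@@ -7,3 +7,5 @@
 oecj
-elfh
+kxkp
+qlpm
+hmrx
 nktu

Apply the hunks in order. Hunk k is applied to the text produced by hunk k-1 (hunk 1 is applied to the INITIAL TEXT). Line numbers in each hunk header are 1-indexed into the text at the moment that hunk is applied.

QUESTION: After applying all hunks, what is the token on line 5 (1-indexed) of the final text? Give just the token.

Hunk 1: at line 3 remove [jet,zuir,lnhbq] add [etcdz,xoxn] -> 11 lines: uqh ihzea xnu etcdz xoxn cha uvdmr yymqh rdtx ctve wxfme
Hunk 2: at line 3 remove [xoxn] add [nktu,dek,degmp] -> 13 lines: uqh ihzea xnu etcdz nktu dek degmp cha uvdmr yymqh rdtx ctve wxfme
Hunk 3: at line 2 remove [etcdz] add [oecj,elfh] -> 14 lines: uqh ihzea xnu oecj elfh nktu dek degmp cha uvdmr yymqh rdtx ctve wxfme
Hunk 4: at line 1 remove [xnu] add [mpfsc,fvsmx,dsbf] -> 16 lines: uqh ihzea mpfsc fvsmx dsbf oecj elfh nktu dek degmp cha uvdmr yymqh rdtx ctve wxfme
Hunk 5: at line 11 remove [uvdmr] add [qld] -> 16 lines: uqh ihzea mpfsc fvsmx dsbf oecj elfh nktu dek degmp cha qld yymqh rdtx ctve wxfme
Hunk 6: at line 4 remove [dsbf] add [dyqq,yzhc] -> 17 lines: uqh ihzea mpfsc fvsmx dyqq yzhc oecj elfh nktu dek degmp cha qld yymqh rdtx ctve wxfme
Hunk 7: at line 7 remove [elfh] add [kxkp,qlpm,hmrx] -> 19 lines: uqh ihzea mpfsc fvsmx dyqq yzhc oecj kxkp qlpm hmrx nktu dek degmp cha qld yymqh rdtx ctve wxfme
Final line 5: dyqq

Answer: dyqq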